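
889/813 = 889/813 = 1.09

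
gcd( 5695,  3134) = 1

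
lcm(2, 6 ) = 6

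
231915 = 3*77305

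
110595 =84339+26256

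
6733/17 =6733/17=396.06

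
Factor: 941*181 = 181^1*941^1 =170321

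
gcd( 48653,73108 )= 1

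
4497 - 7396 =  - 2899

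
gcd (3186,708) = 354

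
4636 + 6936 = 11572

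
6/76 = 3/38 =0.08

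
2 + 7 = 9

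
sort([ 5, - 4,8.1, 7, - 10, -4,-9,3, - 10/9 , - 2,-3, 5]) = [ - 10, - 9, - 4,  -  4, - 3 , - 2, - 10/9, 3, 5,  5, 7,8.1]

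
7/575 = 7/575=0.01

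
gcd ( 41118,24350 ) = 2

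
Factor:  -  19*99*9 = -3^4 * 11^1*19^1 = - 16929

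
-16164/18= -898 = -898.00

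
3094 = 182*17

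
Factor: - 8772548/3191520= - 2193137/797880 = -2^( - 3 ) * 3^(- 1 )*5^(  -  1)*61^( - 1 ) * 109^( -1 ) *2193137^1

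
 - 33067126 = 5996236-39063362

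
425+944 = 1369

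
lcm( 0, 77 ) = 0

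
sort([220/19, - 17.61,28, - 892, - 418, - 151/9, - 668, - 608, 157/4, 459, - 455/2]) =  [ - 892, - 668,-608, - 418 , - 455/2, - 17.61, - 151/9 , 220/19,28,157/4, 459] 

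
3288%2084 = 1204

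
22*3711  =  81642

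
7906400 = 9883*800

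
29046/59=492+18/59 =492.31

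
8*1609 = 12872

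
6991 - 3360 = 3631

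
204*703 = 143412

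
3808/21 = 181 + 1/3 = 181.33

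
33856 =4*8464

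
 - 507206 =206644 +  - 713850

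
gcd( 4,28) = 4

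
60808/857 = 70 + 818/857=70.95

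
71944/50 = 1438 + 22/25 = 1438.88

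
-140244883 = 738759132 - 879004015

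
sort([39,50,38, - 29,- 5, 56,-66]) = [ - 66, - 29, - 5, 38, 39,50,56 ] 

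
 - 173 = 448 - 621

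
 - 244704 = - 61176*4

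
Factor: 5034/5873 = 6/7 = 2^1*3^1*7^( - 1) 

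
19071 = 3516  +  15555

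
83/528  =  83/528 = 0.16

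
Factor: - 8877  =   - 3^1*11^1*269^1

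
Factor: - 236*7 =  - 2^2*7^1* 59^1   =  - 1652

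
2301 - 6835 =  - 4534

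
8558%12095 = 8558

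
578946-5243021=  -  4664075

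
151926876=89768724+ 62158152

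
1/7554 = 1/7554  =  0.00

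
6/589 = 6/589 = 0.01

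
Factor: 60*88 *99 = 2^5*3^3  *  5^1 * 11^2=522720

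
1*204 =204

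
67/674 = 67/674 = 0.10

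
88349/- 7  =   - 12622 + 5/7  =  -12621.29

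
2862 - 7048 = - 4186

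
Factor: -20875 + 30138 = 59^1*157^1 = 9263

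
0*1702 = 0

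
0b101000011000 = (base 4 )220120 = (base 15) b74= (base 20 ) 694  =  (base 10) 2584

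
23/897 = 1/39 = 0.03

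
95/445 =19/89 = 0.21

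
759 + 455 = 1214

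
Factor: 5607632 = 2^4*67^1*5231^1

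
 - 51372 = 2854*( - 18 )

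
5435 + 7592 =13027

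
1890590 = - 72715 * (- 26)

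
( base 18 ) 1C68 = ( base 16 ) 266c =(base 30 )ARQ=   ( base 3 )111111022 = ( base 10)9836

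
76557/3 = 25519 = 25519.00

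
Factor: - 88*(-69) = 2^3*3^1*11^1 * 23^1 = 6072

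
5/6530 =1/1306=0.00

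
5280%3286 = 1994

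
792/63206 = 36/2873  =  0.01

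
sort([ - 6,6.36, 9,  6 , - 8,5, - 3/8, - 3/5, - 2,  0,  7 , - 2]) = [ - 8, - 6, - 2,  -  2, - 3/5, - 3/8,  0 , 5, 6 , 6.36,7,9]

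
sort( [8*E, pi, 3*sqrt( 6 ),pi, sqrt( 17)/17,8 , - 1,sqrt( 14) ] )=[ - 1  ,  sqrt( 17)/17, pi,pi,sqrt( 14 ),3*sqrt( 6 )  ,  8,8*E] 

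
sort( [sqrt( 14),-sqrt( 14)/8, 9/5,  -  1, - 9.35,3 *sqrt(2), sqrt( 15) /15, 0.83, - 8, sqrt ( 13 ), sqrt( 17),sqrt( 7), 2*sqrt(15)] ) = [-9.35, - 8,-1, - sqrt(14)/8, sqrt( 15) /15,0.83, 9/5,sqrt( 7), sqrt ( 13),sqrt(14 ),sqrt( 17 ), 3*sqrt( 2 ), 2*sqrt(15 )]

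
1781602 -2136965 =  - 355363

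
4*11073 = 44292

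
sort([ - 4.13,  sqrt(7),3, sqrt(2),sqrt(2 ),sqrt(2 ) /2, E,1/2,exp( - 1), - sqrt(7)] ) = [ - 4.13, - sqrt(7) , exp( - 1)  ,  1/2, sqrt(2 )/2, sqrt ( 2) , sqrt ( 2 ),sqrt( 7 ) , E , 3 ] 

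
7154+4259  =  11413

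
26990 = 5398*5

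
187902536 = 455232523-267329987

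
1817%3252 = 1817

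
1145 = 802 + 343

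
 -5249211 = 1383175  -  6632386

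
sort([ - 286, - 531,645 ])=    [-531, - 286,645 ] 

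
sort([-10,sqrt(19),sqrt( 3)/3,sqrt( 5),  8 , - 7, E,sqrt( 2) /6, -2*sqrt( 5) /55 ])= [-10, - 7, - 2*sqrt(5 )/55,sqrt( 2)/6, sqrt( 3)/3, sqrt( 5 ),E,sqrt( 19 ), 8] 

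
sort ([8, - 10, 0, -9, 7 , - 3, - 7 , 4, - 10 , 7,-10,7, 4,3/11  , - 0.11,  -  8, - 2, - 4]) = [ - 10, - 10,  -  10, - 9, - 8, - 7, - 4, - 3, - 2, - 0.11,0, 3/11,4,  4,7,7 , 7, 8]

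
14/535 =14/535 = 0.03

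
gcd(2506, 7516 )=2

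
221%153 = 68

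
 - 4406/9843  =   -4406/9843= - 0.45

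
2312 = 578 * 4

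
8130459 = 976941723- 968811264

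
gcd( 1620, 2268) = 324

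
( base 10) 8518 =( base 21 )J6D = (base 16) 2146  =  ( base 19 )14b6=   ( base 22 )hd4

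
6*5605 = 33630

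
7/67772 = 7/67772 = 0.00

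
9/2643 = 3/881  =  0.00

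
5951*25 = 148775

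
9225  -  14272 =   -  5047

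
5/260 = 1/52 = 0.02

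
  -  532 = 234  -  766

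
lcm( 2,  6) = 6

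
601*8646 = 5196246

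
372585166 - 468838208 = - 96253042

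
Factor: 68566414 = 2^1*7^1 * 4897601^1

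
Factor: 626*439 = 2^1*313^1*439^1 = 274814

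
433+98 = 531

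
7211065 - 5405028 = 1806037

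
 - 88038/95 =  - 927+27/95  =  - 926.72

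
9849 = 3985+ 5864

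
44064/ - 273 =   -  162 +54/91 = - 161.41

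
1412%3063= 1412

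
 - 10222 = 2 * ( - 5111 ) 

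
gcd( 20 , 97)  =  1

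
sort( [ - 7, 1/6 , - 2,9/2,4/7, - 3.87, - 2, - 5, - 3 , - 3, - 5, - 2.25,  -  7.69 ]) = [ - 7.69,-7, - 5, - 5, - 3.87, - 3,- 3 , - 2.25,-2, - 2,1/6, 4/7,9/2]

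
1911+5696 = 7607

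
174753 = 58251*3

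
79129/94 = 841 +75/94 = 841.80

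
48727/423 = 115 + 82/423= 115.19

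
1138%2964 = 1138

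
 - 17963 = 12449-30412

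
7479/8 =934+ 7/8 = 934.88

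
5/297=5/297 = 0.02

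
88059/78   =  1128 + 25/26 = 1128.96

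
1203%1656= 1203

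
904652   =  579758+324894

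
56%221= 56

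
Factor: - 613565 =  - 5^1* 41^2*73^1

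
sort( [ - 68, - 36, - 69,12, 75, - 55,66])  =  [ - 69, - 68, - 55, - 36,12,  66, 75]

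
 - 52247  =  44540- 96787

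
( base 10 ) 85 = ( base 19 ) 49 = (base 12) 71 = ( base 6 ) 221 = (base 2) 1010101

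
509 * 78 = 39702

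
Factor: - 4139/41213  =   - 4139^1*41213^( - 1 )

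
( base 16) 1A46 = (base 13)30a5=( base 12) 3A86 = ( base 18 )12DC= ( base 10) 6726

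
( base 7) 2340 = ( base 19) 276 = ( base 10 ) 861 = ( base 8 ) 1535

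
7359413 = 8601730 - 1242317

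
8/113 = 8/113 = 0.07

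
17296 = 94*184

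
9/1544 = 9/1544 = 0.01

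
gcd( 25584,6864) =624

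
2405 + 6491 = 8896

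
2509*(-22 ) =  - 55198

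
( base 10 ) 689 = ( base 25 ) 12E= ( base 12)495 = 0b1010110001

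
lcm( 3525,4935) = 24675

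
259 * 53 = 13727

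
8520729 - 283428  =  8237301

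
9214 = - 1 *( - 9214)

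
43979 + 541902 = 585881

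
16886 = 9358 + 7528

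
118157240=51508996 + 66648244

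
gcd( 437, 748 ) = 1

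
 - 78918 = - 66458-12460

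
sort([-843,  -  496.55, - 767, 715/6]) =[ - 843,-767, - 496.55,715/6]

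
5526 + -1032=4494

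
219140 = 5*43828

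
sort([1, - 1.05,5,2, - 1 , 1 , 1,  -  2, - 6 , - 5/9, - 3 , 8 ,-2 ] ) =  [ - 6,-3 ,-2  , - 2,  -  1.05 ,  -  1,  -  5/9,1,1,1,  2 , 5 , 8]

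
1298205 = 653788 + 644417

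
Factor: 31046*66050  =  2050588300 = 2^2*5^2*19^2 * 43^1*1321^1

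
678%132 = 18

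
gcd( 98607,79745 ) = 1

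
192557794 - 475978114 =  - 283420320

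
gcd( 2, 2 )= 2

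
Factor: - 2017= - 2017^1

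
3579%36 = 15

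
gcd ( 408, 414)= 6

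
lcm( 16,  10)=80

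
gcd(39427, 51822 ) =1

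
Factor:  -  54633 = - 3^1* 18211^1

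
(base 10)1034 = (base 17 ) 39e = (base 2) 10000001010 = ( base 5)13114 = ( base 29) 16j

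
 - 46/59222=-1 + 29588/29611 = - 0.00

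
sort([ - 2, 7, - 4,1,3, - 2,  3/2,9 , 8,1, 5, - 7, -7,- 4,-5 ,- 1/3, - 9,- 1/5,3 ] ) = [ - 9, - 7, -7, - 5 ,  -  4,-4, -2,-2,-1/3, - 1/5,1, 1, 3/2,3,3,5, 7,8,9 ]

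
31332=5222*6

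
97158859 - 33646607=63512252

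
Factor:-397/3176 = -1/8 = -2^( - 3)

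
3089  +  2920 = 6009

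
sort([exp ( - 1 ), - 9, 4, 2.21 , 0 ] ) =[ - 9 , 0, exp( - 1), 2.21, 4]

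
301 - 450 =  -149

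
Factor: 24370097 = 24370097^1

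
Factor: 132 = 2^2*3^1*11^1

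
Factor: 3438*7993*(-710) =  - 19510753140 = - 2^2*3^2*5^1* 71^1*191^1*7993^1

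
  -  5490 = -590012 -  - 584522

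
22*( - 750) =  - 16500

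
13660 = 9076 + 4584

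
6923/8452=6923/8452 = 0.82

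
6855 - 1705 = 5150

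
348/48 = 7  +  1/4 = 7.25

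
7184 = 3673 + 3511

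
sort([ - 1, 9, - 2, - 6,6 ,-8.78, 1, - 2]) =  [- 8.78,  -  6,  -  2,-2, - 1,1,  6,9 ] 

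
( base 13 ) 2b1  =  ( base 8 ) 742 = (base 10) 482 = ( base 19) 167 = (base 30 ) g2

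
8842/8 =4421/4 =1105.25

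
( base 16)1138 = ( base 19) c40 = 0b1000100111000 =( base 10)4408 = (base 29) 570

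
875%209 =39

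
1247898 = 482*2589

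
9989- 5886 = 4103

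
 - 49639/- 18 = 49639/18  =  2757.72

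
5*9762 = 48810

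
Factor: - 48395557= - 7^1*31^1*83^1*2687^1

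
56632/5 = 11326+2/5 = 11326.40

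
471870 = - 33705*( - 14)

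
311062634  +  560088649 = 871151283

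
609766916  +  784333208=1394100124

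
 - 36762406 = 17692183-54454589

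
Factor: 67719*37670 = 2^1*3^1*5^1 * 3767^1*22573^1  =  2550974730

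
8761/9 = 973 + 4/9=973.44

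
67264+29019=96283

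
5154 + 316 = 5470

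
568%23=16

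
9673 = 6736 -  - 2937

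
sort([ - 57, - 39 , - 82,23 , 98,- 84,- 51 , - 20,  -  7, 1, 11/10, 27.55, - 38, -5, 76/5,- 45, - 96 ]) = [ - 96, - 84, - 82, - 57, - 51, - 45, - 39,- 38, - 20 , - 7, - 5,1, 11/10,76/5,23, 27.55, 98] 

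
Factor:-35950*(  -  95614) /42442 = 1718661650/21221 = 2^1* 5^2*719^1*21221^( - 1)*47807^1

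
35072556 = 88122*398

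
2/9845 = 2/9845= 0.00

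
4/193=4/193  =  0.02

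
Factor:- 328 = -2^3*41^1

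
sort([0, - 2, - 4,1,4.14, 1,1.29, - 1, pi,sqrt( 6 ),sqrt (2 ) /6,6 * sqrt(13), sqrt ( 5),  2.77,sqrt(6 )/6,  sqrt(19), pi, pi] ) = [ - 4, - 2 , - 1,0, sqrt( 2) /6, sqrt(6)/6,1,1,1.29,sqrt(5),sqrt(6),2.77, pi, pi,pi,4.14, sqrt( 19),6* sqrt(13) ] 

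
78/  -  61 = - 78/61 = - 1.28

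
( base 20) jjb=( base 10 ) 7991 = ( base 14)2CAB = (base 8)17467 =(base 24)dkn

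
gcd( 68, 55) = 1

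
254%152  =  102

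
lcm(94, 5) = 470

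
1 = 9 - 8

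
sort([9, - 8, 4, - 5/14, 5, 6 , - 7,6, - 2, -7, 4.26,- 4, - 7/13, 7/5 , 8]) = [ - 8, - 7, - 7 ,  -  4, - 2,- 7/13, - 5/14, 7/5, 4 , 4.26,  5, 6,6,  8, 9] 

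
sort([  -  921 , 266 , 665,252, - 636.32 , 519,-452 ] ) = [ -921 ,-636.32,  -  452, 252, 266,  519,665] 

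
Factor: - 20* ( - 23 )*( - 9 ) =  - 4140 = -2^2 * 3^2* 5^1*23^1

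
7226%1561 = 982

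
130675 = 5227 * 25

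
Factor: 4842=2^1 *3^2*269^1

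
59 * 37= 2183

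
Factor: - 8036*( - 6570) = 52796520 = 2^3 * 3^2*5^1*7^2*41^1*73^1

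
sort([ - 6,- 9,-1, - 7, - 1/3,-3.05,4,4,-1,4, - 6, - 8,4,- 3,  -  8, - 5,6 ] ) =[ - 9, - 8, - 8 , - 7, - 6, - 6 , - 5, - 3.05, - 3,-1,-1, - 1/3, 4,  4,4, 4,6 ]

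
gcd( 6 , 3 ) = 3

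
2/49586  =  1/24793 = 0.00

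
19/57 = 1/3 = 0.33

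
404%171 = 62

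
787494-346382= 441112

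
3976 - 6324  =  -2348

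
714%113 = 36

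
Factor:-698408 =-2^3*67^1*1303^1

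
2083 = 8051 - 5968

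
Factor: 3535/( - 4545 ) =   -  3^( - 2) * 7^1 = - 7/9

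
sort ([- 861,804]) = [ - 861,804] 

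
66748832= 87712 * 761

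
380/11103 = 380/11103  =  0.03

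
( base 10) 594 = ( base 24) 10i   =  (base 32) II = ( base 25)NJ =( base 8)1122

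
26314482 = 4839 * 5438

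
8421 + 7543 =15964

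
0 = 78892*0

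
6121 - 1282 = 4839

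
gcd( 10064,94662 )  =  2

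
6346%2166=2014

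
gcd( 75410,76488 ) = 2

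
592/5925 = 592/5925 = 0.10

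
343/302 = 1  +  41/302 = 1.14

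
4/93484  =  1/23371 = 0.00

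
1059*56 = 59304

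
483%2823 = 483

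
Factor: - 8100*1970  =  -2^3*3^4*5^3 * 197^1 = - 15957000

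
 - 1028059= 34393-1062452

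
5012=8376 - 3364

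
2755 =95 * 29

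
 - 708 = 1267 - 1975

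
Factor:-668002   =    -  2^1 * 19^1*17579^1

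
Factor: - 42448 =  - 2^4 * 7^1 * 379^1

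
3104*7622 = 23658688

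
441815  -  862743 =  - 420928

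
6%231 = 6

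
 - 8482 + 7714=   -768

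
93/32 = 93/32 = 2.91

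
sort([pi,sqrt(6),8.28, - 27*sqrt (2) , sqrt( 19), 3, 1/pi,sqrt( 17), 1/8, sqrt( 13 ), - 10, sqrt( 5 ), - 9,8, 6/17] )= [ - 27*sqrt ( 2 ),-10, -9, 1/8, 1/pi,6/17, sqrt(5 ),sqrt( 6 ),  3, pi,  sqrt( 13 ), sqrt( 17), sqrt (19), 8 , 8.28 ] 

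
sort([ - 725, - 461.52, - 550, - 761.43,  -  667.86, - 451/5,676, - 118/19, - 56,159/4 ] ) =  [ - 761.43, - 725,-667.86,  -  550, - 461.52, - 451/5, - 56 ,  -  118/19,159/4, 676 ]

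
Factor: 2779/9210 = 2^( - 1 ) * 3^( - 1 )*5^(-1 )*7^1*307^( - 1)*397^1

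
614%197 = 23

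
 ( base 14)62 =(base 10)86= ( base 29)2S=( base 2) 1010110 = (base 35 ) 2g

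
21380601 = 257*83193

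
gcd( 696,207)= 3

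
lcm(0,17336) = 0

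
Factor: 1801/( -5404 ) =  - 2^ ( - 2 )*7^( - 1) * 193^(-1)*1801^1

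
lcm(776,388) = 776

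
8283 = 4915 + 3368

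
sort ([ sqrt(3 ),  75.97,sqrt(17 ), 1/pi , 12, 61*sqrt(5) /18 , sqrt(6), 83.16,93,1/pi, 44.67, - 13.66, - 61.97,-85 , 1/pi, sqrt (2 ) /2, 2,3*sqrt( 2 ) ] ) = [ - 85, - 61.97, - 13.66, 1/pi, 1/pi,  1/pi , sqrt( 2 ) /2,sqrt(3 ), 2, sqrt(6),sqrt(17 ), 3*sqrt( 2),  61* sqrt( 5) /18,12,  44.67,75.97,83.16,  93]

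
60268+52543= 112811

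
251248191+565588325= 816836516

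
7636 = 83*92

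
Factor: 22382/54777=2^1*3^( - 1)*19^1*31^(-1) =38/93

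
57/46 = 1  +  11/46 = 1.24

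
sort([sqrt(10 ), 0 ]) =[ 0,  sqrt( 10) ] 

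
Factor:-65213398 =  - 2^1*31^1* 1051829^1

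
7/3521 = 1/503=0.00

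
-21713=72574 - 94287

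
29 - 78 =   -  49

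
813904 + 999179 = 1813083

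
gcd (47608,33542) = 1082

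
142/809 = 142/809 = 0.18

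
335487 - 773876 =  - 438389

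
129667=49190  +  80477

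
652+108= 760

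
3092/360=8+53/90 = 8.59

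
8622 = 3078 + 5544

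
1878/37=1878/37 =50.76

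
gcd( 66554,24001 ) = 1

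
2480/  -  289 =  - 2480/289  =  - 8.58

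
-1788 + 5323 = 3535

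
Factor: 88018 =2^1 * 7^1*6287^1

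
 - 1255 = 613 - 1868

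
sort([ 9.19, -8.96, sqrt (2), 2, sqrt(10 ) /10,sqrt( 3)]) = [- 8.96, sqrt(10 ) /10,sqrt( 2 ),sqrt( 3 ), 2, 9.19]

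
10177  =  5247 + 4930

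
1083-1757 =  - 674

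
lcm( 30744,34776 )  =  2121336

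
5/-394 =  - 5/394 = - 0.01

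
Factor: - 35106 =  - 2^1*3^1*5851^1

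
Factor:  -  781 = -11^1 * 71^1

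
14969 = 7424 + 7545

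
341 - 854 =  - 513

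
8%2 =0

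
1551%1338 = 213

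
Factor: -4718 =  -2^1* 7^1* 337^1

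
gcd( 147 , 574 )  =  7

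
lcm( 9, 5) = 45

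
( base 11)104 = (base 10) 125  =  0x7d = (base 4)1331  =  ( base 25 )50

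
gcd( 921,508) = 1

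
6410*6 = 38460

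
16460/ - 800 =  -823/40 = - 20.57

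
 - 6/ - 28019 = 6/28019 = 0.00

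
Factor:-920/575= - 8/5 = -  2^3*5^( - 1 )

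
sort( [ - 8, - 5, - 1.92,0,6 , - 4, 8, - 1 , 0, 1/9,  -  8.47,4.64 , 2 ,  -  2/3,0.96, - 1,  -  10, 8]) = [ - 10, - 8.47, - 8,-5, - 4, - 1.92, - 1, - 1, - 2/3,0, 0,  1/9,0.96,2,4.64, 6, 8, 8] 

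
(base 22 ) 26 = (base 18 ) 2E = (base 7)101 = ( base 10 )50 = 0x32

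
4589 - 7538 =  - 2949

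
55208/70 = 27604/35  =  788.69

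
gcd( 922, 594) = 2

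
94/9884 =47/4942=0.01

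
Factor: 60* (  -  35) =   -  2100= -2^2*3^1 * 5^2*7^1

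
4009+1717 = 5726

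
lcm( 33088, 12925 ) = 827200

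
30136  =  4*7534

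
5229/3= 1743 = 1743.00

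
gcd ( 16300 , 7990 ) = 10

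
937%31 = 7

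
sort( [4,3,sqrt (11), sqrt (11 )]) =[3,  sqrt( 11), sqrt( 11),4]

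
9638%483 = 461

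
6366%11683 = 6366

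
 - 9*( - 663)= 5967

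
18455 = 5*3691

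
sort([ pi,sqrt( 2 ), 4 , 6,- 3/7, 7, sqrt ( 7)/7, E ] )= [ - 3/7, sqrt( 7)/7, sqrt (2 ), E,pi,4, 6, 7]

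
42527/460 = 1849/20 = 92.45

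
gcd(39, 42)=3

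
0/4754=0 = 0.00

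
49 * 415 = 20335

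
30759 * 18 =553662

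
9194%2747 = 953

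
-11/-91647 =11/91647= 0.00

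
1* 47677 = 47677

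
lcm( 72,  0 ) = 0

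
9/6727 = 9/6727 = 0.00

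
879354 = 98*8973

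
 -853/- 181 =853/181= 4.71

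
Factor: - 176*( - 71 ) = 12496 = 2^4 * 11^1 * 71^1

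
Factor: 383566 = 2^1*191783^1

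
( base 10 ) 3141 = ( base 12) 1999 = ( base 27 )489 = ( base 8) 6105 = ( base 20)7h1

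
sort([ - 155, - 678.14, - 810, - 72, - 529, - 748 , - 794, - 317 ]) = [ - 810,- 794,  -  748, - 678.14, - 529,-317, - 155 , - 72]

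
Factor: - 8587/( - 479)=31^1*277^1*479^( - 1)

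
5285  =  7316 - 2031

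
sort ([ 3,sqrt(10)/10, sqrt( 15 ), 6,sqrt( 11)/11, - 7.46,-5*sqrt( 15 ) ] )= [ - 5 * sqrt( 15), - 7.46,sqrt ( 11)/11,sqrt (10) /10, 3, sqrt(15), 6] 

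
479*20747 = 9937813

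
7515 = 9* 835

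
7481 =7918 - 437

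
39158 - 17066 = 22092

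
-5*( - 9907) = 49535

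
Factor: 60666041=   60666041^1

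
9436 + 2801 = 12237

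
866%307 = 252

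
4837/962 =5 + 27/962 = 5.03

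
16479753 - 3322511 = 13157242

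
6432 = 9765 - 3333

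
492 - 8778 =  - 8286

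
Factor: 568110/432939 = 290/221 = 2^1*5^1*13^( - 1)*17^( - 1) * 29^1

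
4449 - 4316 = 133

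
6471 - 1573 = 4898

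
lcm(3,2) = 6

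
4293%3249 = 1044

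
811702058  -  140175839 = 671526219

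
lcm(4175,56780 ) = 283900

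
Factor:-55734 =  - 2^1*3^1*7^1*1327^1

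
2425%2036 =389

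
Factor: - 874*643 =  - 561982  =  -2^1*19^1*23^1*643^1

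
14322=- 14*( - 1023)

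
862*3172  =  2734264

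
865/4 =865/4 = 216.25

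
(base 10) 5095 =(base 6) 35331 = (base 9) 6881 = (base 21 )BBD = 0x13E7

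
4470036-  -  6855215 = 11325251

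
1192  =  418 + 774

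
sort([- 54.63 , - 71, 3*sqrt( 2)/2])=[ - 71,-54.63, 3 * sqrt( 2 )/2 ]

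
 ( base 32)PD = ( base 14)421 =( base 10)813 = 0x32d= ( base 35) N8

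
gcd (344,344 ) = 344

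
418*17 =7106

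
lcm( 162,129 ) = 6966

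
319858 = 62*5159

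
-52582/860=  - 62  +  369/430 = - 61.14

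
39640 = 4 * 9910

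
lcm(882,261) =25578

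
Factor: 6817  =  17^1*401^1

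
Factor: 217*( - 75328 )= - 2^6*7^1 * 11^1* 31^1*107^1 = -16346176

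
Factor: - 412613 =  - 47^1*8779^1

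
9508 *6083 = 57837164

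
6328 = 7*904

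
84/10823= 84/10823 = 0.01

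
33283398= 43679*762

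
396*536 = 212256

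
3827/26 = 3827/26 = 147.19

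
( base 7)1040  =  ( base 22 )gj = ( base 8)563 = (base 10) 371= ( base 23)g3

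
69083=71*973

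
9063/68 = 133 + 19/68= 133.28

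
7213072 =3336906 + 3876166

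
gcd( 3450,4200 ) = 150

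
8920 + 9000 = 17920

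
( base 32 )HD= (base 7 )1424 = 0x22D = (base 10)557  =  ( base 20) 17h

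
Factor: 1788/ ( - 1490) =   -  6/5 = -2^1*3^1 * 5^( - 1)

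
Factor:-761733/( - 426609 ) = 791/443 = 7^1*113^1 *443^( - 1)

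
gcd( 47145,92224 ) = 1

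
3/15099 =1/5033 = 0.00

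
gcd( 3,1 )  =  1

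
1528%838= 690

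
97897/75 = 97897/75 =1305.29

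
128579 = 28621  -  -99958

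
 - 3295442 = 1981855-5277297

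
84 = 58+26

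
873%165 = 48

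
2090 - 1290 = 800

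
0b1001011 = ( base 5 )300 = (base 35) 25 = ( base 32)2b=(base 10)75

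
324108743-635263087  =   - 311154344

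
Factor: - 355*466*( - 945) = 2^1*3^3*5^2*7^1 * 71^1*233^1 = 156331350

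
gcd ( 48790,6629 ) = 7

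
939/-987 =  - 1+16/329=   - 0.95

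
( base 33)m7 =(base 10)733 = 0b1011011101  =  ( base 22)1B7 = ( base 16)2dd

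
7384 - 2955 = 4429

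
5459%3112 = 2347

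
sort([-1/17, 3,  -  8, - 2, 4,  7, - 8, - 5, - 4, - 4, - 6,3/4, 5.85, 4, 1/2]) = [-8,-8, - 6, - 5 , - 4, - 4 ,  -  2 ,-1/17, 1/2,  3/4,3, 4, 4,5.85,7 ]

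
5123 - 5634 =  -511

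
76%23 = 7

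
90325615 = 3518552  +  86807063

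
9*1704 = 15336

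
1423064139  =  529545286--893518853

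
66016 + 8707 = 74723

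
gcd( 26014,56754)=2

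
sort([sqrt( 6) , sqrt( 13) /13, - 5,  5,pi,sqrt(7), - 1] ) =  [ - 5, - 1, sqrt( 13) /13, sqrt( 6 ),sqrt( 7)  ,  pi,  5]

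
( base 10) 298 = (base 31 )9j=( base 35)8I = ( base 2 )100101010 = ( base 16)12a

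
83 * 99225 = 8235675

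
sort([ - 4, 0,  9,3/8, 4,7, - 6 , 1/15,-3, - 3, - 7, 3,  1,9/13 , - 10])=[ - 10 , - 7, - 6, - 4  , - 3,- 3,  0,  1/15 , 3/8 , 9/13, 1,3,  4, 7,9] 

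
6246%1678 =1212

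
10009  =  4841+5168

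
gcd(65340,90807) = 3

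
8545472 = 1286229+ 7259243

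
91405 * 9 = 822645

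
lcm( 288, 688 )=12384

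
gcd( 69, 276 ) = 69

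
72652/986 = 36326/493 = 73.68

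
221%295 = 221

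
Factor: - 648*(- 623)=403704 = 2^3*3^4*7^1  *89^1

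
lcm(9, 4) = 36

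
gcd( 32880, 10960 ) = 10960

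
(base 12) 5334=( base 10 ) 9112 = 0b10001110011000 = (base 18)1A24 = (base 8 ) 21630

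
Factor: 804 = 2^2*3^1*67^1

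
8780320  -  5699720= 3080600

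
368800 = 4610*80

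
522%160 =42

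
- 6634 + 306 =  - 6328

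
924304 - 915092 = 9212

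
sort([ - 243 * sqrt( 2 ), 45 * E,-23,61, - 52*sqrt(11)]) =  [-243 * sqrt( 2), - 52*sqrt(11),- 23 , 61, 45 * E ] 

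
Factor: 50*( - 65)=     -  2^1 * 5^3*13^1  =  - 3250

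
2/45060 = 1/22530 =0.00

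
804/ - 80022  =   - 134/13337 = - 0.01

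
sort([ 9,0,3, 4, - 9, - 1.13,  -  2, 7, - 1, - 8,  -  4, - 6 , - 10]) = [ - 10, - 9,-8,  -  6, -4, - 2 , - 1.13,-1,0 , 3 , 4 , 7, 9]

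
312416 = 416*751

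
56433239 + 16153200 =72586439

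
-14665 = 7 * (-2095)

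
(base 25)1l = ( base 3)1201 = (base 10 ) 46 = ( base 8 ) 56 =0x2E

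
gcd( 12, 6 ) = 6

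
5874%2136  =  1602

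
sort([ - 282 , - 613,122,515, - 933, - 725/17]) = [ - 933, - 613, - 282, - 725/17,122, 515] 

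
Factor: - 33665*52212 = -1757716980= - 2^2 * 3^1*5^1*19^1 *229^1*6733^1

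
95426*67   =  6393542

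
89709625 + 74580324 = 164289949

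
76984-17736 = 59248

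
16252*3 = 48756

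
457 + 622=1079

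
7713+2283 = 9996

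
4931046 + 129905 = 5060951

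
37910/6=6318 + 1/3  =  6318.33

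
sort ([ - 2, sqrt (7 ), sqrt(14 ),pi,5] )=[ - 2,  sqrt( 7),pi, sqrt (14 ),  5] 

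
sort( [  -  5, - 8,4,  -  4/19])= [-8,-5,  -  4/19,4 ]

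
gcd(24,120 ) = 24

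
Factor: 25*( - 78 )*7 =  - 2^1*3^1 * 5^2 *7^1 * 13^1 = - 13650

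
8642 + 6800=15442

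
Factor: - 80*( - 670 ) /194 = 26800/97 = 2^4*5^2 * 67^1*97^( - 1)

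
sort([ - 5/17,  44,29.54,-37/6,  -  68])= [ -68,-37/6, - 5/17,  29.54, 44]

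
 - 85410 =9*( - 9490) 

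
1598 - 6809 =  - 5211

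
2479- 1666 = 813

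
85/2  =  85/2  =  42.50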